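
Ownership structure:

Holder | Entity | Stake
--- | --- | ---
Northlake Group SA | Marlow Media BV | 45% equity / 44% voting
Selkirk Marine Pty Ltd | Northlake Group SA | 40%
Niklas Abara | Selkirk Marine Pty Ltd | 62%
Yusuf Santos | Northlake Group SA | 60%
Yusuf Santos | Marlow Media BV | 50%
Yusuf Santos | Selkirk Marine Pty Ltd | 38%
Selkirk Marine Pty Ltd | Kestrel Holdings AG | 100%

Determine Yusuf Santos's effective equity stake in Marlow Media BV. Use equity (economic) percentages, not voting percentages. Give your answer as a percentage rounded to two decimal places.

Yusuf reaches Marlow along 3 paths.
Via Selkirk → Northlake: 38% × 40% × 45% = 6.84%.
Via Northlake: 60% × 45% = 27%.
Direct stake: 50% = 50%.
Total: 6.84% + 27% + 50% = 83.84%.

83.84%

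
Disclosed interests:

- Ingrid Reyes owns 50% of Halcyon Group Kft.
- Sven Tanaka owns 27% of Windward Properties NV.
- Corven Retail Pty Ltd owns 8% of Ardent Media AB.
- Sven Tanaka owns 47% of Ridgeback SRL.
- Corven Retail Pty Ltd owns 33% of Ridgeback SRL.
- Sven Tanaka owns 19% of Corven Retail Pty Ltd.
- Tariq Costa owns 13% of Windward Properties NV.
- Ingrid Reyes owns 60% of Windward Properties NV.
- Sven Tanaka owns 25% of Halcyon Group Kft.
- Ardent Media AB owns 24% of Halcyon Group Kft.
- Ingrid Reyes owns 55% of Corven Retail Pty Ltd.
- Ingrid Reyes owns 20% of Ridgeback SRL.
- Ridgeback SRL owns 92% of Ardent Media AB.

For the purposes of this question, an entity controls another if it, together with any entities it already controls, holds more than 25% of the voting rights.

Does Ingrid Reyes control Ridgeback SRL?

Ingrid holds 55% of Corven, so Ingrid controls Corven.
Ingrid and Corven together hold 20% + 33% = 53% of Ridgeback, so Ingrid controls Ridgeback.

Yes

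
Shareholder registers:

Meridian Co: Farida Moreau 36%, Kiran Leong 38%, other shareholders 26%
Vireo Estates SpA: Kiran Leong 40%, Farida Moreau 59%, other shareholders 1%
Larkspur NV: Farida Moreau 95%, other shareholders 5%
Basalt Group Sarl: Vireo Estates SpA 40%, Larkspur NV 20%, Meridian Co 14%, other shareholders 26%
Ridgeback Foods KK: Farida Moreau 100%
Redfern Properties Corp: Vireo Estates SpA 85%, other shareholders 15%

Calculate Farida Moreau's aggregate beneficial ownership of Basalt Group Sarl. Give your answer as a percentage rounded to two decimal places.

Farida reaches Basalt along 3 paths.
Via Vireo: 59% × 40% = 23.6%.
Via Larkspur: 95% × 20% = 19%.
Via Meridian: 36% × 14% = 5.04%.
Total: 23.6% + 19% + 5.04% = 47.64%.

47.64%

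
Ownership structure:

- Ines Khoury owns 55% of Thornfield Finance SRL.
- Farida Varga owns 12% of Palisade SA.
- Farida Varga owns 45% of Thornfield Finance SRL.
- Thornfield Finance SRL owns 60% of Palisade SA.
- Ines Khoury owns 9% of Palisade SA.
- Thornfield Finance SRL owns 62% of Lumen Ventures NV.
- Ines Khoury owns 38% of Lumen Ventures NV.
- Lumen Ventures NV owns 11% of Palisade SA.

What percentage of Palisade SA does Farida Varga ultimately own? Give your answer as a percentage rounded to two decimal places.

42.07%

Farida reaches Palisade along 3 paths.
Via Thornfield: 45% × 60% = 27%.
Direct stake: 12% = 12%.
Via Thornfield → Lumen: 45% × 62% × 11% = 3.069%.
Total: 27% + 12% + 3.069% = 42.069%.
Rounded: 42.07%.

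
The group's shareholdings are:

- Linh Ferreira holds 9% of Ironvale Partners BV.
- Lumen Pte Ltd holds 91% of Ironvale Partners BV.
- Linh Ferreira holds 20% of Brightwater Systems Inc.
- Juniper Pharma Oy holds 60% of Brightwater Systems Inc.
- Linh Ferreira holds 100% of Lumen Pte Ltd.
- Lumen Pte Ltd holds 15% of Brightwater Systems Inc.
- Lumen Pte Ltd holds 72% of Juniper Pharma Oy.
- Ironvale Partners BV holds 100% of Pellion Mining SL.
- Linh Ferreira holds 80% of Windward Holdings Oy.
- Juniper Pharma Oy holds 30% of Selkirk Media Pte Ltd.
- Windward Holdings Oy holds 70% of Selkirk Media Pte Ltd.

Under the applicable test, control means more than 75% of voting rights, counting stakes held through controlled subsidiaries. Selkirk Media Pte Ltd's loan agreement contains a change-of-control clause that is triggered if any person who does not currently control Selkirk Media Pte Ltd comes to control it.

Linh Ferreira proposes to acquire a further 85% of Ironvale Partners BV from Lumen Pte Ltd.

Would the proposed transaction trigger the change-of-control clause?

No

The purchase adds only to Linh's holdings (Lumen's stake shrinks), so Linh is the only person who could newly come to control Selkirk.
Linh holds 100% of Lumen, so Linh controls Lumen.
Linh holds 80% of Windward, so Linh controls Windward.
Linh and Lumen together hold 9% + 91% = 100% of Ironvale, so Linh controls Ironvale.
Ironvale holds 100% of Pellion, so Linh controls Pellion.
In Selkirk, Linh's side holds only 70%, not > 75%.
So before the transaction, Linh does not control Selkirk.
After the purchase, Linh's direct stake in Ironvale rises to 9% + 85% = 94%, and Lumen's stake falls to 6%.
Linh and Lumen together hold 94% + 6% = 100% of Ironvale, so Linh controls Ironvale.
After the transaction, Linh's side holds 70% of Selkirk, not > 75%, so Linh still does not control Selkirk.
No new person acquires control, so the clause is not triggered.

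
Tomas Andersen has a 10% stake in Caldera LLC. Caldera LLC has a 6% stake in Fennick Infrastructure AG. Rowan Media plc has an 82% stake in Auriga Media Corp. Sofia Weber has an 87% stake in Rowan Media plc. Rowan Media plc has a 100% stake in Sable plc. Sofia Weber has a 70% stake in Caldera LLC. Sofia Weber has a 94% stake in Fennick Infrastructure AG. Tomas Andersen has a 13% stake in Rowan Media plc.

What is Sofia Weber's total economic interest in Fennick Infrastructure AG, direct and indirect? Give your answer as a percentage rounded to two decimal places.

98.20%

Sofia reaches Fennick along 2 paths.
Via Caldera: 70% × 6% = 4.2%.
Direct stake: 94% = 94%.
Total: 4.2% + 94% = 98.2%.
Rounded: 98.20%.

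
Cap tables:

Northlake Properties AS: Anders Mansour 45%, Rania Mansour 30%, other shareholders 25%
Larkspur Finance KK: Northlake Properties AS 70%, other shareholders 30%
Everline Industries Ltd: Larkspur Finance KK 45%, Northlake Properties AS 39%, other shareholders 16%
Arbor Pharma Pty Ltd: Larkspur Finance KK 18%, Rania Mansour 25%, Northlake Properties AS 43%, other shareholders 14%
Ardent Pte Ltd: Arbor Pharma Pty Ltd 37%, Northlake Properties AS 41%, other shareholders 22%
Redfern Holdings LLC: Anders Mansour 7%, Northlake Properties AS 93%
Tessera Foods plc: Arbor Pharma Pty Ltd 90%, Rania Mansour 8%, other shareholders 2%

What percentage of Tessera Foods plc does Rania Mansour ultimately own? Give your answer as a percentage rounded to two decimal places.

Rania reaches Tessera along 4 paths.
Via Northlake → Larkspur → Arbor: 30% × 70% × 18% × 90% = 3.402%.
Via Arbor: 25% × 90% = 22.5%.
Via Northlake → Arbor: 30% × 43% × 90% = 11.61%.
Direct stake: 8% = 8%.
Total: 3.402% + 22.5% + 11.61% + 8% = 45.512%.
Rounded: 45.51%.

45.51%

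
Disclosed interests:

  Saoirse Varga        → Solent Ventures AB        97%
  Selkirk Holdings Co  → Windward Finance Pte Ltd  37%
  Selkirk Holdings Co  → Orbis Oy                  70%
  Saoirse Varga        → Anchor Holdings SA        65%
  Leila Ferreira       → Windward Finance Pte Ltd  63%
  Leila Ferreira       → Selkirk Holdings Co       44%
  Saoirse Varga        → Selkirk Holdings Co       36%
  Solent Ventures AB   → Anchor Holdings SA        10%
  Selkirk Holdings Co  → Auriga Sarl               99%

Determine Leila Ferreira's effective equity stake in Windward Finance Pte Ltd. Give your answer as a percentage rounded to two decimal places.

Leila reaches Windward along 2 paths.
Via Selkirk: 44% × 37% = 16.28%.
Direct stake: 63% = 63%.
Total: 16.28% + 63% = 79.28%.

79.28%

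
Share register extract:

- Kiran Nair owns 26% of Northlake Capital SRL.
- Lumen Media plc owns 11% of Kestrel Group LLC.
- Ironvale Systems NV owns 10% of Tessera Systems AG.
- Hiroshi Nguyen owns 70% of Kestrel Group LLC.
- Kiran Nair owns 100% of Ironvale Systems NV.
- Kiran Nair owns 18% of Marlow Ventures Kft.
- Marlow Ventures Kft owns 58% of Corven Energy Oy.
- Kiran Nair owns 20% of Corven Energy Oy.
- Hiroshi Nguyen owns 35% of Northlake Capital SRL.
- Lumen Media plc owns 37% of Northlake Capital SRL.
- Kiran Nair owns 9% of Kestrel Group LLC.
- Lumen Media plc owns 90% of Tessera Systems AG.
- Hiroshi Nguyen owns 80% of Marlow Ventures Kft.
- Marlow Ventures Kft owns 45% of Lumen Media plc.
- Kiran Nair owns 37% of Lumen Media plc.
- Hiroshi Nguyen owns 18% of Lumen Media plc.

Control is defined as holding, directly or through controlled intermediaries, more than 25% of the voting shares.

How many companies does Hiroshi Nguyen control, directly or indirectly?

6

Hiroshi holds 80% of Marlow, so Hiroshi controls Marlow.
Hiroshi and Marlow together hold 18% + 45% = 63% of Lumen, so Hiroshi controls Lumen.
Lumen and Hiroshi together hold 37% + 35% = 72% of Northlake, so Hiroshi controls Northlake.
Lumen holds 90% of Tessera, so Hiroshi controls Tessera.
Hiroshi and Lumen together hold 70% + 11% = 81% of Kestrel, so Hiroshi controls Kestrel.
Marlow holds 58% of Corven, so Hiroshi controls Corven.
No other company's threshold is met.
Hiroshi controls 6 companies.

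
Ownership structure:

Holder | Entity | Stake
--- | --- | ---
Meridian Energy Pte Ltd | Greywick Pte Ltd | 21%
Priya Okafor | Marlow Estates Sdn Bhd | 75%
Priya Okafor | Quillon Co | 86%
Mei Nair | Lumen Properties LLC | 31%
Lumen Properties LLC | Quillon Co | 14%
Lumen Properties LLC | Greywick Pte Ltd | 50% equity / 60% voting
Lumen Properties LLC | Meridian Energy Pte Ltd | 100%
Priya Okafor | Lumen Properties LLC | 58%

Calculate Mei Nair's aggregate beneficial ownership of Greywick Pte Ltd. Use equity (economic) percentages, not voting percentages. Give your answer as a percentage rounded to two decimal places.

Mei reaches Greywick along 2 paths.
Via Lumen: 31% × 50% = 15.5%.
Via Lumen → Meridian: 31% × 100% × 21% = 6.51%.
Total: 15.5% + 6.51% = 22.01%.

22.01%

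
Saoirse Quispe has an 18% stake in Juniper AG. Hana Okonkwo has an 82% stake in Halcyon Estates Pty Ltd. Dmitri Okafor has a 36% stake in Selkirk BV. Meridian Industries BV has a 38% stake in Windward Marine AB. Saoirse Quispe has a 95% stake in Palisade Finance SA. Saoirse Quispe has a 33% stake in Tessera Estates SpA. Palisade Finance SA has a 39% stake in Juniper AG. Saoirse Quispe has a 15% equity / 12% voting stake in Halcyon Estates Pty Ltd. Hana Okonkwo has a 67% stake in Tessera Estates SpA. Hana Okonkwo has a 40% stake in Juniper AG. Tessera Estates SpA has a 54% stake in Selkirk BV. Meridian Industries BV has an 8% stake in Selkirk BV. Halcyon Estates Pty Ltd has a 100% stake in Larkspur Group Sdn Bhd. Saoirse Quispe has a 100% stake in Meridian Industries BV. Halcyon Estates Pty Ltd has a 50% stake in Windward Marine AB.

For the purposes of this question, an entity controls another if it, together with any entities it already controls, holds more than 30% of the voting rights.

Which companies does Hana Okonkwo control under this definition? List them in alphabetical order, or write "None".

Halcyon Estates Pty Ltd, Juniper AG, Larkspur Group Sdn Bhd, Selkirk BV, Tessera Estates SpA, Windward Marine AB

Hana holds 82% of Halcyon, so Hana controls Halcyon.
Hana holds 67% of Tessera, so Hana controls Tessera.
Halcyon holds 100% of Larkspur, so Hana controls Larkspur.
Tessera holds 54% of Selkirk, so Hana controls Selkirk.
Hana holds 40% of Juniper, so Hana controls Juniper.
Halcyon holds 50% of Windward, so Hana controls Windward.
No other company's threshold is met.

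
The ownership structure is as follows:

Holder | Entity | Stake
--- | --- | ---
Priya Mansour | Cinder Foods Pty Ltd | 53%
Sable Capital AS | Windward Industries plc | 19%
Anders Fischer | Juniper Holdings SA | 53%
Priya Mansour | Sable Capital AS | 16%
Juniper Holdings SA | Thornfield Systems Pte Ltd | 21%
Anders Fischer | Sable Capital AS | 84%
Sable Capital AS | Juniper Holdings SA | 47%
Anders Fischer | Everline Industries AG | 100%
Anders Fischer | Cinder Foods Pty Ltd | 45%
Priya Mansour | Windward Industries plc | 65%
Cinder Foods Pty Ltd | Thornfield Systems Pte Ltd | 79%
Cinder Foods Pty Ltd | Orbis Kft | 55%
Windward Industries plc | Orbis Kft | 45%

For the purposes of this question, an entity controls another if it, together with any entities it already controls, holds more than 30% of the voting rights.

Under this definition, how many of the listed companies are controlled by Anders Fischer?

Anders holds 45% of Cinder, so Anders controls Cinder.
Anders holds 84% of Sable, so Anders controls Sable.
Sable and Anders together hold 47% + 53% = 100% of Juniper, so Anders controls Juniper.
Cinder and Juniper together hold 79% + 21% = 100% of Thornfield, so Anders controls Thornfield.
Cinder holds 55% of Orbis, so Anders controls Orbis.
Anders holds 100% of Everline, so Anders controls Everline.
No other company's threshold is met.
Anders controls 6 companies.

6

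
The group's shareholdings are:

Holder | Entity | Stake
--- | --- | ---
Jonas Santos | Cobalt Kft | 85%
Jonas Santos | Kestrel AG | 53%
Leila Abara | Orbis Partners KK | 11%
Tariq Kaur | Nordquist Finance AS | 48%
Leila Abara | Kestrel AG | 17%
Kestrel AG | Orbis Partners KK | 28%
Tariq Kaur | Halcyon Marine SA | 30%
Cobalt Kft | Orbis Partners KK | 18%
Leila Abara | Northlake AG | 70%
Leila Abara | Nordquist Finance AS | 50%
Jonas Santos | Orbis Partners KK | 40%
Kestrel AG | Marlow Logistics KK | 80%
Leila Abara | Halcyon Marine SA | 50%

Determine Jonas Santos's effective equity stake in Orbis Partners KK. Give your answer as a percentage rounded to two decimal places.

70.14%

Jonas reaches Orbis along 3 paths.
Direct stake: 40% = 40%.
Via Kestrel: 53% × 28% = 14.84%.
Via Cobalt: 85% × 18% = 15.3%.
Total: 40% + 14.84% + 15.3% = 70.14%.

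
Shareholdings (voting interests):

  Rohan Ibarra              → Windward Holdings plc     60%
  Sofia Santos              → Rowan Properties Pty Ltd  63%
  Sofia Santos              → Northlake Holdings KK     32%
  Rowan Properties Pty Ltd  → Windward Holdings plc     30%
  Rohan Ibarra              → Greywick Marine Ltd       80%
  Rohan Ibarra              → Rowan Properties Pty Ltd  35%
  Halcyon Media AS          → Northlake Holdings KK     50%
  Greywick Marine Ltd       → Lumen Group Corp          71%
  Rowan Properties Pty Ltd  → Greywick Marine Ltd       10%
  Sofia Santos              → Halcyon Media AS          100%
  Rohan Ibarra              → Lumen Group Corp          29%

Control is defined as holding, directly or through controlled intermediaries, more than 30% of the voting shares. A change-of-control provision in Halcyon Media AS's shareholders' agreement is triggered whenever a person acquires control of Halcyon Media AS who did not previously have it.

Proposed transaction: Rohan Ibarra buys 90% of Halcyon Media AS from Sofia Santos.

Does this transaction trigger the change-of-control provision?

Yes

The purchase adds only to Rohan's holdings (Sofia's stake shrinks), so Rohan is the only person who could newly come to control Halcyon.
Rohan holds 35% of Rowan, so Rohan controls Rowan.
Rohan and Rowan together hold 80% + 10% = 90% of Greywick, so Rohan controls Greywick.
Rohan and Rowan together hold 60% + 30% = 90% of Windward, so Rohan controls Windward.
Rohan and Greywick together hold 29% + 71% = 100% of Lumen, so Rohan controls Lumen.
Neither Rohan nor any entity Rohan controls holds any voting interest in Halcyon.
So before the transaction, Rohan does not control Halcyon.
After the purchase, Rohan holds 90% of Halcyon directly, and Sofia's stake falls to 10%.
Rohan holds 90% of Halcyon, so Rohan controls Halcyon.
Rohan did not control Halcyon before and does after, so the clause is triggered.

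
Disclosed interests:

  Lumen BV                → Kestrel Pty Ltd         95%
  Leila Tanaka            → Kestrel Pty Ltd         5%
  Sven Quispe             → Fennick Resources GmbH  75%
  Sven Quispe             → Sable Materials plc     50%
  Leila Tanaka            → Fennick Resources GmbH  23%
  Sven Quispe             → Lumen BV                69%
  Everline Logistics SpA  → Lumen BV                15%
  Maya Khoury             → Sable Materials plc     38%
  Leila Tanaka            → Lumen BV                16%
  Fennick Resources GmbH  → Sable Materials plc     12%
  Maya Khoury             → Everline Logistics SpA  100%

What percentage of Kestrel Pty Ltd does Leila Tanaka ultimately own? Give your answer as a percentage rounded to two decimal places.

Leila reaches Kestrel along 2 paths.
Via Lumen: 16% × 95% = 15.2%.
Direct stake: 5% = 5%.
Total: 15.2% + 5% = 20.2%.
Rounded: 20.20%.

20.20%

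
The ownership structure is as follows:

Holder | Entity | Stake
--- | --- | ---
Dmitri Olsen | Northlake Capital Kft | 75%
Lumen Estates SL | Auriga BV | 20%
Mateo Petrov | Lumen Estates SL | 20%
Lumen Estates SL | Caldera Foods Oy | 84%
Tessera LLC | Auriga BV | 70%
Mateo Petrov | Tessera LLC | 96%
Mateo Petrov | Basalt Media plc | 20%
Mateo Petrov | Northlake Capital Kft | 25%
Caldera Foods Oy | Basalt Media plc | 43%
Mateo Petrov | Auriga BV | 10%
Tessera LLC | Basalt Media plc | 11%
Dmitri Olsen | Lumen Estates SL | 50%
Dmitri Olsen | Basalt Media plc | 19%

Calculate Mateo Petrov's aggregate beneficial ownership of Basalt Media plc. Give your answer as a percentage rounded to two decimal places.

Mateo reaches Basalt along 3 paths.
Via Tessera: 96% × 11% = 10.56%.
Via Lumen → Caldera: 20% × 84% × 43% = 7.224%.
Direct stake: 20% = 20%.
Total: 10.56% + 7.224% + 20% = 37.784%.
Rounded: 37.78%.

37.78%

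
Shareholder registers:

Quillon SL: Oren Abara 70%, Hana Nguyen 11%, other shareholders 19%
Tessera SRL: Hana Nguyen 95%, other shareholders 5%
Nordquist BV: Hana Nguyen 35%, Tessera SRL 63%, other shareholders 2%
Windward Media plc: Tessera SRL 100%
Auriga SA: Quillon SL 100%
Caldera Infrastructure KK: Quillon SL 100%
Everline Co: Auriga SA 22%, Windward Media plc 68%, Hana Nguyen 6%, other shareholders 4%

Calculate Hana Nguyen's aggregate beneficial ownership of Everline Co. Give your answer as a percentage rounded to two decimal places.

Hana reaches Everline along 3 paths.
Via Quillon → Auriga: 11% × 100% × 22% = 2.42%.
Via Tessera → Windward: 95% × 100% × 68% = 64.6%.
Direct stake: 6% = 6%.
Total: 2.42% + 64.6% + 6% = 73.02%.

73.02%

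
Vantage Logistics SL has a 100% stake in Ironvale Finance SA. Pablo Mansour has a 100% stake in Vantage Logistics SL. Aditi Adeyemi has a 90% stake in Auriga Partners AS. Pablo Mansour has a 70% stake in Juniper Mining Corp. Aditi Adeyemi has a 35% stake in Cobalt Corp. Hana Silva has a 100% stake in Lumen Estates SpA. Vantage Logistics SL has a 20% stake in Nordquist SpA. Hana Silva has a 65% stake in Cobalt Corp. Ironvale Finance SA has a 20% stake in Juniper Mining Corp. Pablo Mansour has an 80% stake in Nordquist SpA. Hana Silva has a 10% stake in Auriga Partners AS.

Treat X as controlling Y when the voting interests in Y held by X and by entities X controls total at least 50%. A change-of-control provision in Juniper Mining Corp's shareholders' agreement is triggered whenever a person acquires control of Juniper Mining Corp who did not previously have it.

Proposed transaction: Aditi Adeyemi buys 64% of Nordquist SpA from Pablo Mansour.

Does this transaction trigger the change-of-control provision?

No

The purchase adds only to Aditi's holdings (Pablo's stake shrinks), so Aditi is the only person who could newly come to control Juniper.
Aditi holds 90% of Auriga, so Aditi controls Auriga.
Neither Aditi nor any entity Aditi controls holds any voting interest in Juniper.
So before the transaction, Aditi does not control Juniper.
After the purchase, Aditi holds 64% of Nordquist directly, and Pablo's stake falls to 16%.
Aditi holds 64% of Nordquist, so Aditi controls Nordquist.
After the transaction, neither Aditi nor any entity Aditi controls holds a voting interest in Juniper, so Aditi still does not control it.
No new person acquires control, so the clause is not triggered.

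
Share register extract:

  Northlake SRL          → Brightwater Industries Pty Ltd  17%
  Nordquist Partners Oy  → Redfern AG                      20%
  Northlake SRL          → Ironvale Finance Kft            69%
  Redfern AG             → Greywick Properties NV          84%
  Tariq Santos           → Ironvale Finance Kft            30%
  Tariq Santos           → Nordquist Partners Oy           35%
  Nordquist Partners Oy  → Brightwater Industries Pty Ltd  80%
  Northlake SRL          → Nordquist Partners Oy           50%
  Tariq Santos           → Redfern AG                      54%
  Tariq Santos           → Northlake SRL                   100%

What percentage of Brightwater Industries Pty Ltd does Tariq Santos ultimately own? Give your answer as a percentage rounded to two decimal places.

Tariq reaches Brightwater along 3 paths.
Via Nordquist: 35% × 80% = 28%.
Via Northlake → Nordquist: 100% × 50% × 80% = 40%.
Via Northlake: 100% × 17% = 17%.
Total: 28% + 40% + 17% = 85%.
Rounded: 85.00%.

85.00%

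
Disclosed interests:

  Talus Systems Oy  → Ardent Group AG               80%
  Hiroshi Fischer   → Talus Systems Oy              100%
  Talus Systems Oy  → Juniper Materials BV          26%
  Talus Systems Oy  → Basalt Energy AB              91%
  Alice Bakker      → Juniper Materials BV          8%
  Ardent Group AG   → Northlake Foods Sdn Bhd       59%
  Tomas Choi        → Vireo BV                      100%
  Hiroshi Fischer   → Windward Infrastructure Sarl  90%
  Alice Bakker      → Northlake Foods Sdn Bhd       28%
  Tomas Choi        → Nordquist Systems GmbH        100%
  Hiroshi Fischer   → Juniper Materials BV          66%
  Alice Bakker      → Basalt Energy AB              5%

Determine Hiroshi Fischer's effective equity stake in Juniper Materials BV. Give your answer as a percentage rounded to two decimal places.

Hiroshi reaches Juniper along 2 paths.
Via Talus: 100% × 26% = 26%.
Direct stake: 66% = 66%.
Total: 26% + 66% = 92%.
Rounded: 92.00%.

92.00%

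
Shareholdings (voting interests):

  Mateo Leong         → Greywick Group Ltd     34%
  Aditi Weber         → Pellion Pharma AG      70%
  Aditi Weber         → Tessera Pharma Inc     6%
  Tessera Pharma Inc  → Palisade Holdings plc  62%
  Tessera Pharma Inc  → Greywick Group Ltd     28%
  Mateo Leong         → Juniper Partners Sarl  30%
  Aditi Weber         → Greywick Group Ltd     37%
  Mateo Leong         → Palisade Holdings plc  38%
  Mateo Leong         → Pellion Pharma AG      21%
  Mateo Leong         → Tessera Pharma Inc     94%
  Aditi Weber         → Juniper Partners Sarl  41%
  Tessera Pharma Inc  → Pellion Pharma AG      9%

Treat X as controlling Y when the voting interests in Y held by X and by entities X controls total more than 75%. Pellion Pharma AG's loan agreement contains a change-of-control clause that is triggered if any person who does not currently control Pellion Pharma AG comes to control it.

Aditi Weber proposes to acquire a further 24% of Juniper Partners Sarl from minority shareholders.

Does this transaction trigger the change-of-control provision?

No

The purchase changes only Aditi's holdings, so Aditi is the only person who could newly come to control Pellion.
Aditi's largest direct stake is 70% in Pellion, which does not meet the threshold, so Aditi controls no company.
In Pellion, Aditi's side holds only 70%, not > 75%.
So before the transaction, Aditi does not control Pellion.
After the purchase, Aditi's direct stake in Juniper rises to 41% + 24% = 65%.
Aditi's side now holds 65% of Juniper, not > 75%, so Aditi still does not control Juniper.
After the transaction, Aditi's side holds 70% of Pellion, not > 75%, so Aditi still does not control Pellion.
No new person acquires control, so the clause is not triggered.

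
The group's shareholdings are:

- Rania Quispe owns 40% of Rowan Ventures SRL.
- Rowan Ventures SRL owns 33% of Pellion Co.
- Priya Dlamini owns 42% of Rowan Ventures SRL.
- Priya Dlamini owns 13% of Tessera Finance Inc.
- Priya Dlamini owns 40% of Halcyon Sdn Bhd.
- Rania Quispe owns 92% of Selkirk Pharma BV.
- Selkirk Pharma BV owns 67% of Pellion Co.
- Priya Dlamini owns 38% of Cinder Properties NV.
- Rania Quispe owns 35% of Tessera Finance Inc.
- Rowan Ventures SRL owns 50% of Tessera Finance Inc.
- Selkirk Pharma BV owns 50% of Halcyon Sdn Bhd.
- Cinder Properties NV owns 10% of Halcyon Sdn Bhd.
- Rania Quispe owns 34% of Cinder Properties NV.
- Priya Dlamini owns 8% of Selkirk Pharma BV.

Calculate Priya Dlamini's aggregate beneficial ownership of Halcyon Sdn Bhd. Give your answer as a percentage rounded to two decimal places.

47.80%

Priya reaches Halcyon along 3 paths.
Via Selkirk: 8% × 50% = 4%.
Direct stake: 40% = 40%.
Via Cinder: 38% × 10% = 3.8%.
Total: 4% + 40% + 3.8% = 47.8%.
Rounded: 47.80%.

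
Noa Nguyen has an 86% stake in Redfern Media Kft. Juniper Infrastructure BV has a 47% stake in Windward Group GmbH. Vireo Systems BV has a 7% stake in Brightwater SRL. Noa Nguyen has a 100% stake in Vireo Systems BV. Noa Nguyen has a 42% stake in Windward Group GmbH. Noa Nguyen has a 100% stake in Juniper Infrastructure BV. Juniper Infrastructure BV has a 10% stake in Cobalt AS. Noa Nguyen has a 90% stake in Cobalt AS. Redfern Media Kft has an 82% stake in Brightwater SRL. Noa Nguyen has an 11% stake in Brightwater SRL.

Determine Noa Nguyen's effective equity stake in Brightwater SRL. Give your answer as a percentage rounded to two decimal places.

Noa reaches Brightwater along 3 paths.
Direct stake: 11% = 11%.
Via Vireo: 100% × 7% = 7%.
Via Redfern: 86% × 82% = 70.52%.
Total: 11% + 7% + 70.52% = 88.52%.

88.52%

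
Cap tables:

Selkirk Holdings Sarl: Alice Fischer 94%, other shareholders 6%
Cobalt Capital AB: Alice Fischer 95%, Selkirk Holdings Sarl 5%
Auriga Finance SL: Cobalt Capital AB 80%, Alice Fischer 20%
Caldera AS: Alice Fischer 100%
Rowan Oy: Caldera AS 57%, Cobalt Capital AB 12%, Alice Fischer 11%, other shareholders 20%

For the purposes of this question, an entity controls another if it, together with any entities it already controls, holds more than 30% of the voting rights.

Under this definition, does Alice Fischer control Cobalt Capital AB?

Yes

Alice holds 94% of Selkirk, so Alice controls Selkirk.
Alice and Selkirk together hold 95% + 5% = 100% of Cobalt, so Alice controls Cobalt.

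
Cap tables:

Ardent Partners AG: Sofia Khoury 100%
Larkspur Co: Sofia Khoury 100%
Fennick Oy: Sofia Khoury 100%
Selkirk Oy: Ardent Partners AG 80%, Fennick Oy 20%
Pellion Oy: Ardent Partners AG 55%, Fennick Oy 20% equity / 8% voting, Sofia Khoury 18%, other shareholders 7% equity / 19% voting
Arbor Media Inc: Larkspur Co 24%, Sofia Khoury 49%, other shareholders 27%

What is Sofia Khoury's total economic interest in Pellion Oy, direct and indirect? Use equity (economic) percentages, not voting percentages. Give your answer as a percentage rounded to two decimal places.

93.00%

Sofia reaches Pellion along 3 paths.
Via Ardent: 100% × 55% = 55%.
Via Fennick: 100% × 20% = 20%.
Direct stake: 18% = 18%.
Total: 55% + 20% + 18% = 93%.
Rounded: 93.00%.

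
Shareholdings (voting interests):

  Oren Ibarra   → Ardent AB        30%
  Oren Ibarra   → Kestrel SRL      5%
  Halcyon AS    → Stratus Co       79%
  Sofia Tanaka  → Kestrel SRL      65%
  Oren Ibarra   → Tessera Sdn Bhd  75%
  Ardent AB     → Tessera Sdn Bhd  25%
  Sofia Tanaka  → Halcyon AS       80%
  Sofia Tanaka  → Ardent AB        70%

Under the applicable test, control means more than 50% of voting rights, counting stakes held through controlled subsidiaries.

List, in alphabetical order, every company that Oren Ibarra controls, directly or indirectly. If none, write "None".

Tessera Sdn Bhd

Oren holds 75% of Tessera, so Oren controls Tessera.
No other company's threshold is met.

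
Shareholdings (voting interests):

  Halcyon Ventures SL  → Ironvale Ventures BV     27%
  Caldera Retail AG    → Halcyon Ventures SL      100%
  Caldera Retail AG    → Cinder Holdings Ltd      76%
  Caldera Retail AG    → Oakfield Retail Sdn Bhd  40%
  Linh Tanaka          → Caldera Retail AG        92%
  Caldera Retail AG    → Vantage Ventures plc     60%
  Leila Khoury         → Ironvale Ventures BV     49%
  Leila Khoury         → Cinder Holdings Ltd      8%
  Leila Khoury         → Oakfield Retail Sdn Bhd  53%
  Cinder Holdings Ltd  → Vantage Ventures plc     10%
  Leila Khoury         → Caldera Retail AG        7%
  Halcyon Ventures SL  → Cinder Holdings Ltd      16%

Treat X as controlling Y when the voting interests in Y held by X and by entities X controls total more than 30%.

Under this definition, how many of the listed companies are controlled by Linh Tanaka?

5

Linh holds 92% of Caldera, so Linh controls Caldera.
Caldera holds 100% of Halcyon, so Linh controls Halcyon.
Halcyon and Caldera together hold 16% + 76% = 92% of Cinder, so Linh controls Cinder.
Caldera holds 40% of Oakfield, so Linh controls Oakfield.
Cinder and Caldera together hold 10% + 60% = 70% of Vantage, so Linh controls Vantage.
No other company's threshold is met.
Linh controls 5 companies.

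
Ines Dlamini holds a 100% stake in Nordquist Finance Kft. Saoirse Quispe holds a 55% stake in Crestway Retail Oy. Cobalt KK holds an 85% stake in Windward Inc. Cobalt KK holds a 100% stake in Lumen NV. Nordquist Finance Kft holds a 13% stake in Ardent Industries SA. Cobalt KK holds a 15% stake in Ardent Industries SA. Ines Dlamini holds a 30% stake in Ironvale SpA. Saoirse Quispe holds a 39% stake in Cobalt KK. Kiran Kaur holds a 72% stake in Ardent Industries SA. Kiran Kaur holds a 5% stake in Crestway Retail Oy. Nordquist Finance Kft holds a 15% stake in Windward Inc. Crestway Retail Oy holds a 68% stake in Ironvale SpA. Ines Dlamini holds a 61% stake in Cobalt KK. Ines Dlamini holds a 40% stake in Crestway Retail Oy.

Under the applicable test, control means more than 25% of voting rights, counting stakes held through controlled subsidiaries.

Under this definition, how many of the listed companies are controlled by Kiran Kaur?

Kiran holds 72% of Ardent, so Kiran controls Ardent.
No other company's threshold is met.
Kiran controls 1 company.

1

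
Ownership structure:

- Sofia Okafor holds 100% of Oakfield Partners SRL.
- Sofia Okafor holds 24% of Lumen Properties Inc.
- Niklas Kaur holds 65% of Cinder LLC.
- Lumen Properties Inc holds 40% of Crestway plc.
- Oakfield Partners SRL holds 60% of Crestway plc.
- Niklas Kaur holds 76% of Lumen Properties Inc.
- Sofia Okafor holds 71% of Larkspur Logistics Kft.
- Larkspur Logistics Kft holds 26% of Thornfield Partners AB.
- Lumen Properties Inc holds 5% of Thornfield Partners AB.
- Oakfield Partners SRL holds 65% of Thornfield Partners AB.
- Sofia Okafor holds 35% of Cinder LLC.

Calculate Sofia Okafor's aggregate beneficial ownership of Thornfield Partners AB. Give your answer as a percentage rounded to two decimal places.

Sofia reaches Thornfield along 3 paths.
Via Oakfield: 100% × 65% = 65%.
Via Larkspur: 71% × 26% = 18.46%.
Via Lumen: 24% × 5% = 1.2%.
Total: 65% + 18.46% + 1.2% = 84.66%.

84.66%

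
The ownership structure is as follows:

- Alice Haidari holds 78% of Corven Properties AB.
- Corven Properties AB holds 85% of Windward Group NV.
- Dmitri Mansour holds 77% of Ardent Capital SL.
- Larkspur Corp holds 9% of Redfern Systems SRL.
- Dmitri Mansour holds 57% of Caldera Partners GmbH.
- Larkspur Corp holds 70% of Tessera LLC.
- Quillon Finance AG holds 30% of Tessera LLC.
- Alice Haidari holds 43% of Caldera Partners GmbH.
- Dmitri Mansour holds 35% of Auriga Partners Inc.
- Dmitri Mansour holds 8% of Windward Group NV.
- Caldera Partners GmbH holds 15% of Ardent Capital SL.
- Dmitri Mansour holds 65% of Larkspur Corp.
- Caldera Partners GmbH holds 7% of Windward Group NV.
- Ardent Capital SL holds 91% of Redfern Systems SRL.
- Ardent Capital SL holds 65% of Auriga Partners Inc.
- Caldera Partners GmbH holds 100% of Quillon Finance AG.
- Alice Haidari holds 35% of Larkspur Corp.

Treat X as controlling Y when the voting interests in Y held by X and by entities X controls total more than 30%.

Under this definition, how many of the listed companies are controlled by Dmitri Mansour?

7

Dmitri holds 57% of Caldera, so Dmitri controls Caldera.
Dmitri and Caldera together hold 77% + 15% = 92% of Ardent, so Dmitri controls Ardent.
Dmitri holds 65% of Larkspur, so Dmitri controls Larkspur.
Larkspur and Ardent together hold 9% + 91% = 100% of Redfern, so Dmitri controls Redfern.
Caldera holds 100% of Quillon, so Dmitri controls Quillon.
Ardent and Dmitri together hold 65% + 35% = 100% of Auriga, so Dmitri controls Auriga.
Larkspur and Quillon together hold 70% + 30% = 100% of Tessera, so Dmitri controls Tessera.
No other company's threshold is met.
Dmitri controls 7 companies.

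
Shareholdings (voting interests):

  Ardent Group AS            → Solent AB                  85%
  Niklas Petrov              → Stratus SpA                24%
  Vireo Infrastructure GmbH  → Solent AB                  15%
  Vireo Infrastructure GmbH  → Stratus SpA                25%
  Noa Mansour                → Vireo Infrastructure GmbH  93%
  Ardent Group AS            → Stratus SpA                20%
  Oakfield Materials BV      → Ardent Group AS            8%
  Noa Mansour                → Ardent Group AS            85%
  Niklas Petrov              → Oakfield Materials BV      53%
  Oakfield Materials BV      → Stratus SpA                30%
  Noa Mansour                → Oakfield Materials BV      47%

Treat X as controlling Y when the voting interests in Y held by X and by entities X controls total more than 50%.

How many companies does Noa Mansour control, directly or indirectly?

Noa holds 93% of Vireo, so Noa controls Vireo.
Noa holds 85% of Ardent, so Noa controls Ardent.
Vireo and Ardent together hold 15% + 85% = 100% of Solent, so Noa controls Solent.
No other company's threshold is met.
Noa controls 3 companies.

3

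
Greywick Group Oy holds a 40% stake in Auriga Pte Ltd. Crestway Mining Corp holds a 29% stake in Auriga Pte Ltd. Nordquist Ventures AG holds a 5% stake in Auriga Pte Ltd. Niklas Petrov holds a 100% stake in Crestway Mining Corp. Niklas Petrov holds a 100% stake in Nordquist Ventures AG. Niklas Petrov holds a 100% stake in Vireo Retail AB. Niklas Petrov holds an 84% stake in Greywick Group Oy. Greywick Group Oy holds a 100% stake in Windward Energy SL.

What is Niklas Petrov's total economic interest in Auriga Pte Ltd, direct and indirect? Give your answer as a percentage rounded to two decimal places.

Niklas reaches Auriga along 3 paths.
Via Greywick: 84% × 40% = 33.6%.
Via Nordquist: 100% × 5% = 5%.
Via Crestway: 100% × 29% = 29%.
Total: 33.6% + 5% + 29% = 67.6%.
Rounded: 67.60%.

67.60%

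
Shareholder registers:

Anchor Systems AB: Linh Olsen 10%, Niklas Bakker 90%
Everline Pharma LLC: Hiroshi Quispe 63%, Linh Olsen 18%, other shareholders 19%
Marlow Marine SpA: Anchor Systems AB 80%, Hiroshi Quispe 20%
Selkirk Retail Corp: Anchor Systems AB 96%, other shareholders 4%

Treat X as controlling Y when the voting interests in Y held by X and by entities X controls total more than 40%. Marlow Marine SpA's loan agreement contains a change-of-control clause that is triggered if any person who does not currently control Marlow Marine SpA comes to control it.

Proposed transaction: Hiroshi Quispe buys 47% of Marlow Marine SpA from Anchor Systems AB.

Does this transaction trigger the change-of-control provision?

Yes

The purchase adds only to Hiroshi's holdings (Anchor's stake shrinks), so Hiroshi is the only person who could newly come to control Marlow.
Hiroshi holds 63% of Everline, so Hiroshi controls Everline.
In Marlow, Hiroshi's side holds only 20%, not > 40%.
So before the transaction, Hiroshi does not control Marlow.
After the purchase, Hiroshi's direct stake in Marlow rises to 20% + 47% = 67%, and Anchor's stake falls to 33%.
Hiroshi holds 67% of Marlow, so Hiroshi controls Marlow.
Hiroshi did not control Marlow before and does after, so the clause is triggered.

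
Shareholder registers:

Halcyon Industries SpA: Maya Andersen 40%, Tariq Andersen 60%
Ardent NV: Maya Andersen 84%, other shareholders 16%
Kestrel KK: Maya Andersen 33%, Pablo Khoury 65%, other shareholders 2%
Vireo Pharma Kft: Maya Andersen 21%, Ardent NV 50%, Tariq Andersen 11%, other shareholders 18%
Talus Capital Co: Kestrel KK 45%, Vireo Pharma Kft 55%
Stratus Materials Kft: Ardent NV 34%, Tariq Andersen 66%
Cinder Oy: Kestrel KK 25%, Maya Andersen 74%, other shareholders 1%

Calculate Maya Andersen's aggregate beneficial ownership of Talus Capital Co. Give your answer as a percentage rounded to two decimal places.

49.50%

Maya reaches Talus along 3 paths.
Via Kestrel: 33% × 45% = 14.85%.
Via Vireo: 21% × 55% = 11.55%.
Via Ardent → Vireo: 84% × 50% × 55% = 23.1%.
Total: 14.85% + 11.55% + 23.1% = 49.5%.
Rounded: 49.50%.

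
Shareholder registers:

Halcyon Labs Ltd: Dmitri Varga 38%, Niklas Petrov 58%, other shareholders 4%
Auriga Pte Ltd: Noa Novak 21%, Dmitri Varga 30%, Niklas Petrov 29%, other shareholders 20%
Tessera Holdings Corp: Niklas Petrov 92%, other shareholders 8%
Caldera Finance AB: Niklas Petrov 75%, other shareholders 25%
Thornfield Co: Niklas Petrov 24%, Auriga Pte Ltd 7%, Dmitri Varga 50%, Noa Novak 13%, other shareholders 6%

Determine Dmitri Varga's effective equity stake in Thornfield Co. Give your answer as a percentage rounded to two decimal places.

Dmitri reaches Thornfield along 2 paths.
Via Auriga: 30% × 7% = 2.1%.
Direct stake: 50% = 50%.
Total: 2.1% + 50% = 52.1%.
Rounded: 52.10%.

52.10%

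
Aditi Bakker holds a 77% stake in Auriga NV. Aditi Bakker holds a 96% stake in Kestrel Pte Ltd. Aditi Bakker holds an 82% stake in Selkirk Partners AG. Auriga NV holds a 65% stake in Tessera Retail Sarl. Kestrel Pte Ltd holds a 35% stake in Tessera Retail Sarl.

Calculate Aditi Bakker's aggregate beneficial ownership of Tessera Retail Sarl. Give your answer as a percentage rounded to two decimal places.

Aditi reaches Tessera along 2 paths.
Via Kestrel: 96% × 35% = 33.6%.
Via Auriga: 77% × 65% = 50.05%.
Total: 33.6% + 50.05% = 83.65%.

83.65%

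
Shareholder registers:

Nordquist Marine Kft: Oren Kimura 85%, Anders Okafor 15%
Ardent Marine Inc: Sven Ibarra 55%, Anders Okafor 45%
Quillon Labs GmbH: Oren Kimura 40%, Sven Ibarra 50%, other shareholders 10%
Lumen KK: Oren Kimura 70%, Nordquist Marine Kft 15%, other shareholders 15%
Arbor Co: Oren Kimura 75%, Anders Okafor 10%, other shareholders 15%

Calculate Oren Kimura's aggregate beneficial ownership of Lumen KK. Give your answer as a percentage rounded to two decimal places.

Oren reaches Lumen along 2 paths.
Direct stake: 70% = 70%.
Via Nordquist: 85% × 15% = 12.75%.
Total: 70% + 12.75% = 82.75%.

82.75%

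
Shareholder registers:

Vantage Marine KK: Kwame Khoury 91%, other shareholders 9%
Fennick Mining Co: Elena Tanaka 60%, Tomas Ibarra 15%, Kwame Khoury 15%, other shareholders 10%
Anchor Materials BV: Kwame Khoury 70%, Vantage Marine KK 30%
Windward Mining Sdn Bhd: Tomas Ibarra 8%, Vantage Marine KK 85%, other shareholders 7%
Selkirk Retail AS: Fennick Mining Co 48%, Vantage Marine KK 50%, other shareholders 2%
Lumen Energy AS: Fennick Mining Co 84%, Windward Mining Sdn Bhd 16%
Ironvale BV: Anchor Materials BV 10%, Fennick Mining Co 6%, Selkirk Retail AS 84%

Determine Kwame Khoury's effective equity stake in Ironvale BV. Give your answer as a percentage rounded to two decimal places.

54.90%

Kwame reaches Ironvale along 5 paths.
Via Anchor: 70% × 10% = 7%.
Via Vantage → Anchor: 91% × 30% × 10% = 2.73%.
Via Fennick: 15% × 6% = 0.9%.
Via Fennick → Selkirk: 15% × 48% × 84% = 6.048%.
Via Vantage → Selkirk: 91% × 50% × 84% = 38.22%.
Total: 7% + 2.73% + 0.9% + 6.048% + 38.22% = 54.898%.
Rounded: 54.90%.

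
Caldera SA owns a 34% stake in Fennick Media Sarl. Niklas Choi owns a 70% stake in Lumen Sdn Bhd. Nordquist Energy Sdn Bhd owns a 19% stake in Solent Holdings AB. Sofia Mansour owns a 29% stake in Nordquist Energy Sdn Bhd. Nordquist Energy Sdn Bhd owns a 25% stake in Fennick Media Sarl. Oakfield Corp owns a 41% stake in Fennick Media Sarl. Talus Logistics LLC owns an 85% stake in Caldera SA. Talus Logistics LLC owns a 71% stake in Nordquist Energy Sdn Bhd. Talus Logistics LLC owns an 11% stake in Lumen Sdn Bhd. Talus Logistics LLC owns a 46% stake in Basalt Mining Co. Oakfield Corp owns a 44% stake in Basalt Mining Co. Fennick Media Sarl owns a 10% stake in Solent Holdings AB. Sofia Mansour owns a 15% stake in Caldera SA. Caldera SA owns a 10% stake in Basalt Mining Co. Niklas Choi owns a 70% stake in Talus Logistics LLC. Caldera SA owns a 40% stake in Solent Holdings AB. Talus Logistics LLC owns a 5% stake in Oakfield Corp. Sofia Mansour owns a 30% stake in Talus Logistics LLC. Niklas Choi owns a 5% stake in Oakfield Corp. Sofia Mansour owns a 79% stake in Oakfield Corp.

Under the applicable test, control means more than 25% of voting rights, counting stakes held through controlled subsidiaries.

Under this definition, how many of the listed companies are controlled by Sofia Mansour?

7

Sofia holds 30% of Talus, so Sofia controls Talus.
Talus and Sofia together hold 85% + 15% = 100% of Caldera, so Sofia controls Caldera.
Talus and Sofia together hold 5% + 79% = 84% of Oakfield, so Sofia controls Oakfield.
Caldera and Talus and Oakfield together hold 10% + 46% + 44% = 100% of Basalt, so Sofia controls Basalt.
Sofia and Talus together hold 29% + 71% = 100% of Nordquist, so Sofia controls Nordquist.
Oakfield and Nordquist and Caldera together hold 41% + 25% + 34% = 100% of Fennick, so Sofia controls Fennick.
Fennick and Caldera and Nordquist together hold 10% + 40% + 19% = 69% of Solent, so Sofia controls Solent.
No other company's threshold is met.
Sofia controls 7 companies.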